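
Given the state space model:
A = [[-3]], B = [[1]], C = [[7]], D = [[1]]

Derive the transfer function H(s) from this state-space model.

(sI - A)⁻¹ = 1/(s + 3). H(s) = 7×1/(s + 3) + 1 = (s + 10)/(s + 3).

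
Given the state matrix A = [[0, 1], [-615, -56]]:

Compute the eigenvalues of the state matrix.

det(A - λI) = λ² - (-56)λ + 615 = (λ - (-41))(λ - (-15)). Eigenvalues: -41, -15.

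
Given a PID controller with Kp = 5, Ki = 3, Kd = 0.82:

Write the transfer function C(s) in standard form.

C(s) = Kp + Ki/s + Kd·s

Substituting values: C(s) = 5 + 3/s + 0.82s = (0.82s² + 5s + 3)/s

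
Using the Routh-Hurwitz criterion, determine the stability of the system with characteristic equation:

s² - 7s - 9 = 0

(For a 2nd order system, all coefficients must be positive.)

Coefficients: 1, -7, -9. b=-7, c=-9 not positive, so system is unstable.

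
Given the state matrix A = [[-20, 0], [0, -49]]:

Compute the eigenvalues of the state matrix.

For diagonal matrix, eigenvalues are diagonal entries: λ₁ = -20, λ₂ = -49.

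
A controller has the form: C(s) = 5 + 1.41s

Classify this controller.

This is a Proportional-Derivative (PD) controller.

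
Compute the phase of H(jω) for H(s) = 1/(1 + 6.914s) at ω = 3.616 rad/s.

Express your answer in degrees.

Phase = -arctan(ωτ) = -arctan(3.616 × 6.914) = -87.7°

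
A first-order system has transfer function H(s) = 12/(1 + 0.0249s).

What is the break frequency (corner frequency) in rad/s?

Corner frequency = 1/τ = 1/0.0249 = 40.161 rad/s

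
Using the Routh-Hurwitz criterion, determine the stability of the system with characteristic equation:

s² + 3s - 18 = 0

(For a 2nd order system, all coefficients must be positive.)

Coefficients: 1, 3, -18. c=-18 not positive, so system is unstable.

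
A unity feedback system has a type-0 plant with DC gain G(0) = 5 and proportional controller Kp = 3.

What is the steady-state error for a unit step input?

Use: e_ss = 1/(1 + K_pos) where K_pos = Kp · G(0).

K_pos = Kp · G(0) = 3 × 5 = 15. e_ss = 1/(1 + 15) = 0.0625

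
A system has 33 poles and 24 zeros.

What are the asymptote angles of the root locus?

n - m = 33 - 24 = 9. Angles: θk = (2k + 1)·180°/9 = 20°, 60°, 100°, 140°, 180°, 220°, 260°, 300°, 340°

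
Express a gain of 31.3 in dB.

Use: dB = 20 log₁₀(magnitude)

dB = 20 log₁₀(31.3) = 29.9 dB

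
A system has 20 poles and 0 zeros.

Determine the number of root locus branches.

Root locus has n branches where n = number of poles = 20.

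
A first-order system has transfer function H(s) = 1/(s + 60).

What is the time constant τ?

For H(s) = 1/(s + 1/τ), the pole is at -1/τ = -60, so τ = 1/60 = 0.0167 s.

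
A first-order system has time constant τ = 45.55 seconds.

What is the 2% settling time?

For first-order system, 2% settling time ≈ 4τ = 4 × 45.55 = 182.2 s.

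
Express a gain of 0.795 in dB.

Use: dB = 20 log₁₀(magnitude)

dB = 20 log₁₀(0.795) = -2.0 dB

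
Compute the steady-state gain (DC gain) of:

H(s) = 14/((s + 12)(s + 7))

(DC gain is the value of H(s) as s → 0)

DC gain = H(0) = 14/(12 × 7) = 14/84 = 0.1667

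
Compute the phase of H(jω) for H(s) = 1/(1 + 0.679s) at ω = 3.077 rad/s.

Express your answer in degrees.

Phase = -arctan(ωτ) = -arctan(3.077 × 0.679) = -64.4°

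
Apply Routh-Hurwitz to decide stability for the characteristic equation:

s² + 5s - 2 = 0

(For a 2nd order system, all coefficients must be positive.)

Coefficients: 1, 5, -2. c=-2 not positive, so system is unstable.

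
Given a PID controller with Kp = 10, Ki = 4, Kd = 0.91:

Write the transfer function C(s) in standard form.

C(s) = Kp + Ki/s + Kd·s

Substituting values: C(s) = 10 + 4/s + 0.91s = (0.91s² + 10s + 4)/s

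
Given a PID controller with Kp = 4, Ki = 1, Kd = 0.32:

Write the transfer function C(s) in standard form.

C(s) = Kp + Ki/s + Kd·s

Substituting values: C(s) = 4 + 1/s + 0.32s = (0.32s² + 4s + 1)/s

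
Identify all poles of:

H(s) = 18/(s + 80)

Pole is where denominator = 0: s + 80 = 0, so s = -80.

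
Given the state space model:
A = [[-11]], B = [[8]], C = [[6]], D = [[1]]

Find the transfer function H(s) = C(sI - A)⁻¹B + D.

(sI - A)⁻¹ = 1/(s + 11). H(s) = 6×8/(s + 11) + 1 = (s + 59)/(s + 11).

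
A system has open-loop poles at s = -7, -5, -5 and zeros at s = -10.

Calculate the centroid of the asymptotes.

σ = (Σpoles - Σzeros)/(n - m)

σ = (Σpoles - Σzeros)/(n - m) = (-17 - (-10))/(3 - 1) = -7/2 = -3.5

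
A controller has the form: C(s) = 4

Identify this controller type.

This is a Proportional (P) controller.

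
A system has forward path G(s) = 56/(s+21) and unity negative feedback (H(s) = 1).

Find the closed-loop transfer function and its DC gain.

T(s) = G/(1+GH) = [56/(s+21)] / [1 + 56/(s+21)] = 56/(s+21+56) = 56/(s+77). DC gain = 56/77 = 0.7273.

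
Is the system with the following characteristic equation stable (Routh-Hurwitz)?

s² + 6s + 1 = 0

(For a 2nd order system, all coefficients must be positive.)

Coefficients: 1, 6, 1. All positive, so system is stable.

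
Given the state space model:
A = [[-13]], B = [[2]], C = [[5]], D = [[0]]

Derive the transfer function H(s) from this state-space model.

(sI - A)⁻¹ = 1/(s + 13). H(s) = 5 × 2/(s + 13) + 0 = 10/(s + 13).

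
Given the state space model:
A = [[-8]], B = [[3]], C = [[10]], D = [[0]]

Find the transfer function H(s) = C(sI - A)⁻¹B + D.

(sI - A)⁻¹ = 1/(s + 8). H(s) = 10 × 3/(s + 8) + 0 = 30/(s + 8).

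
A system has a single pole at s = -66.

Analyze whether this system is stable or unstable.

Pole at s = -66 is in the left half-plane. Stable.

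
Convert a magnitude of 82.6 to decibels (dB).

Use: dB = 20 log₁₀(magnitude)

dB = 20 log₁₀(82.6) = 38.3 dB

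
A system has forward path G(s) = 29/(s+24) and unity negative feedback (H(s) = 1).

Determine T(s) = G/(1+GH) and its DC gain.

T(s) = G/(1+GH) = [29/(s+24)] / [1 + 29/(s+24)] = 29/(s+24+29) = 29/(s+53). DC gain = 29/53 = 0.5472.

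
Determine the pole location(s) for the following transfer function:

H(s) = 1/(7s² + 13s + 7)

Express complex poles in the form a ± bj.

Discriminant = 13² - 4×7×7 = 169 - 196 = -27 < 0, so the poles are a complex conjugate pair s = (-13 ± j√27)/(2×7). Real part = -13/(2×7) = -13/14 ≈ -0.9286; imaginary part = ±√27/(2×7) ≈ 0.3712. Poles: s = -0.9286 ± 0.3712j.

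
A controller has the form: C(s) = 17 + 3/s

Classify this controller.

This is a Proportional-Integral (PI) controller.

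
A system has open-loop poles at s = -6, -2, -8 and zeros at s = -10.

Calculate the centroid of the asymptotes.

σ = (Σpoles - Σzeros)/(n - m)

σ = (Σpoles - Σzeros)/(n - m) = (-16 - (-10))/(3 - 1) = -6/2 = -3.0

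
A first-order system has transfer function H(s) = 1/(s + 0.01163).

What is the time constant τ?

For H(s) = 1/(s + 1/τ), the pole is at -1/τ = -0.01163, so τ = 1/0.01163 = 85.98 s.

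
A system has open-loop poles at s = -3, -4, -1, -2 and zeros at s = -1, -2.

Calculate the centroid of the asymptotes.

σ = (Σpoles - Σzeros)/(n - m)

σ = (Σpoles - Σzeros)/(n - m) = (-10 - (-3))/(4 - 2) = -7/2 = -3.5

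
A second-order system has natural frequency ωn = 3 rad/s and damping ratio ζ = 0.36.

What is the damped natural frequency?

ωd = ωn√(1 - ζ²) = 3√(1 - 0.36²) = 2.8 rad/s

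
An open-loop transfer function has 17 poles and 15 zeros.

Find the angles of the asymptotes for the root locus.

n - m = 17 - 15 = 2. Angles: θk = (2k + 1)·180°/2 = 90°, 270°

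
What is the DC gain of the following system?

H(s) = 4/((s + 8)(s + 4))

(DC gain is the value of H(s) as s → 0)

DC gain = H(0) = 4/(8 × 4) = 4/32 = 0.125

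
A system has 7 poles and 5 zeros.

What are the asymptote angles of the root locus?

n - m = 7 - 5 = 2. Angles: θk = (2k + 1)·180°/2 = 90°, 270°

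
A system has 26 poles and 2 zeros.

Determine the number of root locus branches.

Root locus has n branches where n = number of poles = 26.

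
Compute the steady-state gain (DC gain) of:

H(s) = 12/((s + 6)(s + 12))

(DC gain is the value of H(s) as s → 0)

DC gain = H(0) = 12/(6 × 12) = 12/72 = 0.1667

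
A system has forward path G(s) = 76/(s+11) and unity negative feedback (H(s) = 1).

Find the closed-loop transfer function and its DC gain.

T(s) = G/(1+GH) = [76/(s+11)] / [1 + 76/(s+11)] = 76/(s+11+76) = 76/(s+87). DC gain = 76/87 = 0.8736.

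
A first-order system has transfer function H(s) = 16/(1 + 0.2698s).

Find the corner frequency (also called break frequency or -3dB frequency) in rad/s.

Corner frequency = 1/τ = 1/0.2698 = 3.706 rad/s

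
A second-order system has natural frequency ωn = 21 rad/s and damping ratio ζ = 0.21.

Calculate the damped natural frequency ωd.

ωd = ωn√(1 - ζ²) = 21√(1 - 0.21²) = 20.53 rad/s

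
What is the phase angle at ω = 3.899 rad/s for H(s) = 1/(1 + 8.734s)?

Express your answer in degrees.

Phase = -arctan(ωτ) = -arctan(3.899 × 8.734) = -88.3°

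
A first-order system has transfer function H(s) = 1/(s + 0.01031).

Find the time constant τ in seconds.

For H(s) = 1/(s + 1/τ), the pole is at -1/τ = -0.01031, so τ = 1/0.01031 = 96.99 s.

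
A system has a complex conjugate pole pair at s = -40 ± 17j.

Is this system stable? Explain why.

Real part of poles is -40 (< 0, left half-plane). Stable.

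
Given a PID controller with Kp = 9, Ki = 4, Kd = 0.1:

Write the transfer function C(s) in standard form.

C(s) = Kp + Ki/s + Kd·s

Substituting values: C(s) = 9 + 4/s + 0.1s = (0.1s² + 9s + 4)/s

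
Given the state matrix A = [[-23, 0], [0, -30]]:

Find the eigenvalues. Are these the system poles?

For diagonal matrix, eigenvalues are diagonal entries: λ₁ = -23, λ₂ = -30. Eigenvalues of A = system poles.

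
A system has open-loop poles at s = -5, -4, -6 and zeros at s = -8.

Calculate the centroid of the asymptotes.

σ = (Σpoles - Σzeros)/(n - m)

σ = (Σpoles - Σzeros)/(n - m) = (-15 - (-8))/(3 - 1) = -7/2 = -3.5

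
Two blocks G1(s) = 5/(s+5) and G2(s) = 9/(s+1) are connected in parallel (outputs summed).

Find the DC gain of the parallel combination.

Parallel: G_eq = G1 + G2. DC gain = G1(0) + G2(0) = 5/5 + 9/1 = 1 + 9 = 10.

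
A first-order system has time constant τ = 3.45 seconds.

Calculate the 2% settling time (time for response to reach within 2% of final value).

For first-order system, 2% settling time ≈ 4τ = 4 × 3.45 = 13.8 s.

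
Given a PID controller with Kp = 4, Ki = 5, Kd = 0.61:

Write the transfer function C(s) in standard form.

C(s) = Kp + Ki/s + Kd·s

Substituting values: C(s) = 4 + 5/s + 0.61s = (0.61s² + 4s + 5)/s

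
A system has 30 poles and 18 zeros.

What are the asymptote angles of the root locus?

n - m = 30 - 18 = 12. Angles: θk = (2k + 1)·180°/12 = 15°, 45°, 75°, 105°, 135°, 165°, 195°, 225°, 255°, 285°, 315°, 345°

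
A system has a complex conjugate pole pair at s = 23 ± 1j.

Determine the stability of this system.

Real part of poles is 23 (> 0, right half-plane). Unstable.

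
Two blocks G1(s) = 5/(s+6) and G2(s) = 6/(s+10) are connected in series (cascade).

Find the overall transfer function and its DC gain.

Series: multiply transfer functions. G_eq = 5/(s+6) × 6/(s+10) = 30/((s+6)(s+10)). DC gain = 30/(6×10) = 0.5.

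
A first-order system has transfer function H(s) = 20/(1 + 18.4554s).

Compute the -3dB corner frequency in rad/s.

Corner frequency = 1/τ = 1/18.4554 = 0.054 rad/s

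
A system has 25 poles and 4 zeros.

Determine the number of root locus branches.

Root locus has n branches where n = number of poles = 25.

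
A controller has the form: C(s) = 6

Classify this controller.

This is a Proportional (P) controller.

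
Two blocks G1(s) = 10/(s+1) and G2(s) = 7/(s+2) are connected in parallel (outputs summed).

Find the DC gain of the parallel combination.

Parallel: G_eq = G1 + G2. DC gain = G1(0) + G2(0) = 10/1 + 7/2 = 10 + 3.5 = 13.5.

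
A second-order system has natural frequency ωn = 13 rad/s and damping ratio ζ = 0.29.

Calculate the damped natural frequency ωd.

ωd = ωn√(1 - ζ²) = 13√(1 - 0.29²) = 12.44 rad/s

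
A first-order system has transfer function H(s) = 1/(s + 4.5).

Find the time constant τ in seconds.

For H(s) = 1/(s + 1/τ), the pole is at -1/τ = -4.5, so τ = 1/4.5 = 0.2222 s.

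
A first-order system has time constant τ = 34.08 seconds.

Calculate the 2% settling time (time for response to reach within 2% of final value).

For first-order system, 2% settling time ≈ 4τ = 4 × 34.08 = 136.32 s.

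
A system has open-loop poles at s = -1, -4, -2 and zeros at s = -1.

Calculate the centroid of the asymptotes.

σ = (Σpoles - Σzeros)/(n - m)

σ = (Σpoles - Σzeros)/(n - m) = (-7 - (-1))/(3 - 1) = -6/2 = -3.0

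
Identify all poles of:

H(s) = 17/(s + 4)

Pole is where denominator = 0: s + 4 = 0, so s = -4.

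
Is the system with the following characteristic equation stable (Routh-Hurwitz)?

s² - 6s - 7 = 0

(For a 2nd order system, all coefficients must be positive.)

Coefficients: 1, -6, -7. b=-6, c=-7 not positive, so system is unstable.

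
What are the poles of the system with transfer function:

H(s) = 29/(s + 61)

Pole is where denominator = 0: s + 61 = 0, so s = -61.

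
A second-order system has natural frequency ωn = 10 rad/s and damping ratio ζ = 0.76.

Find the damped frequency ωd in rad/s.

ωd = ωn√(1 - ζ²) = 10√(1 - 0.76²) = 6.5 rad/s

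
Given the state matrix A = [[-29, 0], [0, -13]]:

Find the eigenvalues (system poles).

For diagonal matrix, eigenvalues are diagonal entries: λ₁ = -29, λ₂ = -13.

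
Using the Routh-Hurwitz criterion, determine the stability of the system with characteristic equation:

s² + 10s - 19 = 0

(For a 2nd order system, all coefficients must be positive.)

Coefficients: 1, 10, -19. c=-19 not positive, so system is unstable.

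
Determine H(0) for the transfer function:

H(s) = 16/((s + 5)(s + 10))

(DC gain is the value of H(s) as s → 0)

DC gain = H(0) = 16/(5 × 10) = 16/50 = 0.32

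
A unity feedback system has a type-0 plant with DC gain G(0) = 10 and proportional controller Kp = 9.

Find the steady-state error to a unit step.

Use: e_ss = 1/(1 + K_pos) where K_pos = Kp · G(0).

K_pos = Kp · G(0) = 9 × 10 = 90. e_ss = 1/(1 + 90) = 0.0110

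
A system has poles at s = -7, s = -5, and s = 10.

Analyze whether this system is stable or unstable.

Pole(s) at s = 10 are not in the left half-plane. System is unstable.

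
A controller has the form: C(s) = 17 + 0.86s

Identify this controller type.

This is a Proportional-Derivative (PD) controller.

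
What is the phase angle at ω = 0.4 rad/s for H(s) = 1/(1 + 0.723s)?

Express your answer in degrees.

Phase = -arctan(ωτ) = -arctan(0.4 × 0.723) = -16.1°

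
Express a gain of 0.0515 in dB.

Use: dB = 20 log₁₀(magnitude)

dB = 20 log₁₀(0.0515) = -25.8 dB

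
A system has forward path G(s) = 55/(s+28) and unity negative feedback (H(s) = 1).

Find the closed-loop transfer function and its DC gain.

T(s) = G/(1+GH) = [55/(s+28)] / [1 + 55/(s+28)] = 55/(s+28+55) = 55/(s+83). DC gain = 55/83 = 0.6627.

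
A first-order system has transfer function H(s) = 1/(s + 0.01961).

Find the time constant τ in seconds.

For H(s) = 1/(s + 1/τ), the pole is at -1/τ = -0.01961, so τ = 1/0.01961 = 50.99 s.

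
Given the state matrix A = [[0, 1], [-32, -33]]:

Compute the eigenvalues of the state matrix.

det(A - λI) = λ² - (-33)λ + 32 = (λ - (-32))(λ - (-1)). Eigenvalues: -32, -1.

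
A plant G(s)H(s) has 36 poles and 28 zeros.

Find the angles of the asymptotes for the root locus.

n - m = 36 - 28 = 8. Angles: θk = (2k + 1)·180°/8 = 22.5°, 67.5°, 112.5°, 157.5°, 202.5°, 247.5°, 292.5°, 337.5°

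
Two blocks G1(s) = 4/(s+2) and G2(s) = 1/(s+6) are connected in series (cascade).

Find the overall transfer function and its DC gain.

Series: multiply transfer functions. G_eq = 4/(s+2) × 1/(s+6) = 4/((s+2)(s+6)). DC gain = 4/(2×6) = 0.3333.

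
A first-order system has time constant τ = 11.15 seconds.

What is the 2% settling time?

For first-order system, 2% settling time ≈ 4τ = 4 × 11.15 = 44.6 s.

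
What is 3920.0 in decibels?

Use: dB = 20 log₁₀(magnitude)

dB = 20 log₁₀(3920.0) = 71.9 dB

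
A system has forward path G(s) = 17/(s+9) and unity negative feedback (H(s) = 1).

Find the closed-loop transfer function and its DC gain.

T(s) = G/(1+GH) = [17/(s+9)] / [1 + 17/(s+9)] = 17/(s+9+17) = 17/(s+26). DC gain = 17/26 = 0.6538.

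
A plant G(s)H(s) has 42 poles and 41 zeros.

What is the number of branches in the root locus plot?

Root locus has n branches where n = number of poles = 42.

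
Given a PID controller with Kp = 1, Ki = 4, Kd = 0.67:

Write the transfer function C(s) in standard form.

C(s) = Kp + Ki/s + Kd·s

Substituting values: C(s) = 1 + 4/s + 0.67s = (0.67s² + s + 4)/s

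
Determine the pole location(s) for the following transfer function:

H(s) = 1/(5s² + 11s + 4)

Discriminant = 11² - 4×5×4 = 121 - 80 = 41 > 0, so two distinct real poles. Using quadratic formula: s = (-11 ± √41)/(2×5) = (-11 ± √41)/10, with √41 ≈ 6.4031. s₁ ≈ -0.4597, s₂ ≈ -1.7403. Poles: s₁ = -0.4597, s₂ = -1.7403.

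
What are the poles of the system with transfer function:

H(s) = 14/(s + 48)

Pole is where denominator = 0: s + 48 = 0, so s = -48.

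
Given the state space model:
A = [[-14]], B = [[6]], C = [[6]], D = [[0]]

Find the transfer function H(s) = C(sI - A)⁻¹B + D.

(sI - A)⁻¹ = 1/(s + 14). H(s) = 6 × 6/(s + 14) + 0 = 36/(s + 14).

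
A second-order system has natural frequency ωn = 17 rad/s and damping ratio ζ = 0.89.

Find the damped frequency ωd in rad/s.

ωd = ωn√(1 - ζ²) = 17√(1 - 0.89²) = 7.75 rad/s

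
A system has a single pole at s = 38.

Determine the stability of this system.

Pole at s = 38 is in the right half-plane. Unstable.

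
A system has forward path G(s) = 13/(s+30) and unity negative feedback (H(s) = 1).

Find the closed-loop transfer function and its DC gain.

T(s) = G/(1+GH) = [13/(s+30)] / [1 + 13/(s+30)] = 13/(s+30+13) = 13/(s+43). DC gain = 13/43 = 0.3023.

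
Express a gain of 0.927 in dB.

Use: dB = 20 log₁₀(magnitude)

dB = 20 log₁₀(0.927) = -0.7 dB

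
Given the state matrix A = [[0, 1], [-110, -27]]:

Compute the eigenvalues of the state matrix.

det(A - λI) = λ² - (-27)λ + 110 = (λ - (-5))(λ - (-22)). Eigenvalues: -5, -22.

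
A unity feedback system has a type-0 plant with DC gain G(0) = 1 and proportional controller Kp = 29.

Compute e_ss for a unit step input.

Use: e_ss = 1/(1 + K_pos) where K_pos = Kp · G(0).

K_pos = Kp · G(0) = 29 × 1 = 29. e_ss = 1/(1 + 29) = 0.0333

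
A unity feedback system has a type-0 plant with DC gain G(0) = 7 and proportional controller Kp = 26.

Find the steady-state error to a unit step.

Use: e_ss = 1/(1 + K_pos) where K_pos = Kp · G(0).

K_pos = Kp · G(0) = 26 × 7 = 182. e_ss = 1/(1 + 182) = 0.0055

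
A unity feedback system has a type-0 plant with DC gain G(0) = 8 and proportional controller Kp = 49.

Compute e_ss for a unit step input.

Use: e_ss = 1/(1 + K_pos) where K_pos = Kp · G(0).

K_pos = Kp · G(0) = 49 × 8 = 392. e_ss = 1/(1 + 392) = 0.0025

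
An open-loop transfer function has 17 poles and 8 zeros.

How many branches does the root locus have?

Root locus has n branches where n = number of poles = 17.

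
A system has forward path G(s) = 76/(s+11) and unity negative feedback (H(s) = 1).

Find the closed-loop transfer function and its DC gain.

T(s) = G/(1+GH) = [76/(s+11)] / [1 + 76/(s+11)] = 76/(s+11+76) = 76/(s+87). DC gain = 76/87 = 0.8736.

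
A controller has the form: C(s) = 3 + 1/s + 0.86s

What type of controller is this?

This is a Proportional-Integral-Derivative (PID) controller.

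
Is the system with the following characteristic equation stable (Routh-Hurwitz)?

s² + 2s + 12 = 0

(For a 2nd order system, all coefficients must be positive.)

Coefficients: 1, 2, 12. All positive, so system is stable.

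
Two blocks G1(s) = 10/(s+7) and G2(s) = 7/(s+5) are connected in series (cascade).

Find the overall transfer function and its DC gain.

Series: multiply transfer functions. G_eq = 10/(s+7) × 7/(s+5) = 70/((s+7)(s+5)). DC gain = 70/(7×5) = 2.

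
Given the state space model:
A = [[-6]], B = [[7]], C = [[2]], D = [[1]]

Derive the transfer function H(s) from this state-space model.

(sI - A)⁻¹ = 1/(s + 6). H(s) = 2×7/(s + 6) + 1 = (s + 20)/(s + 6).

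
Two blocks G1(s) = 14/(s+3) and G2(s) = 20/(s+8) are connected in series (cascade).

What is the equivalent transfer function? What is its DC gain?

Series: multiply transfer functions. G_eq = 14/(s+3) × 20/(s+8) = 280/((s+3)(s+8)). DC gain = 280/(3×8) = 11.6667.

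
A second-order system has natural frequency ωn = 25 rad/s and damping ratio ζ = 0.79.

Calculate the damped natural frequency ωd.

ωd = ωn√(1 - ζ²) = 25√(1 - 0.79²) = 15.33 rad/s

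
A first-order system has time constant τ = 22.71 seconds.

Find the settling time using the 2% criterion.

For first-order system, 2% settling time ≈ 4τ = 4 × 22.71 = 90.84 s.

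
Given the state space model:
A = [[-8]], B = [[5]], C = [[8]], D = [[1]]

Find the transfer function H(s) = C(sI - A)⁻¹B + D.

(sI - A)⁻¹ = 1/(s + 8). H(s) = 8×5/(s + 8) + 1 = (s + 48)/(s + 8).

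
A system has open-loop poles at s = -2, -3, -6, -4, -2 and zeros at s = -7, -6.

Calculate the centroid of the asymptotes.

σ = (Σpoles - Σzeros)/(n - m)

σ = (Σpoles - Σzeros)/(n - m) = (-17 - (-13))/(5 - 2) = -4/3 = -1.33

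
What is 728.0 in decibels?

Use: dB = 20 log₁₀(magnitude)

dB = 20 log₁₀(728.0) = 57.2 dB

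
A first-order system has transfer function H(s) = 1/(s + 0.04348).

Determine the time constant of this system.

For H(s) = 1/(s + 1/τ), the pole is at -1/τ = -0.04348, so τ = 1/0.04348 = 23 s.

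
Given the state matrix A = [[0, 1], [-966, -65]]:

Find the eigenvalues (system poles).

det(A - λI) = λ² - (-65)λ + 966 = (λ - (-42))(λ - (-23)). Eigenvalues: -42, -23.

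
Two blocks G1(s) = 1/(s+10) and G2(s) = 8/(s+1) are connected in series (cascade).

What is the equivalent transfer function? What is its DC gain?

Series: multiply transfer functions. G_eq = 1/(s+10) × 8/(s+1) = 8/((s+10)(s+1)). DC gain = 8/(10×1) = 0.8.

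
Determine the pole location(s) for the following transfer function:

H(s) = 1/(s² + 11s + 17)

Discriminant = 11² - 4×1×17 = 121 - 68 = 53 > 0, so two distinct real poles. Using quadratic formula: s = (-11 ± √53)/(2×1) = (-11 ± √53)/2, with √53 ≈ 7.2801. s₁ ≈ -1.8599, s₂ ≈ -9.1401. Poles: s₁ = -1.8599, s₂ = -9.1401.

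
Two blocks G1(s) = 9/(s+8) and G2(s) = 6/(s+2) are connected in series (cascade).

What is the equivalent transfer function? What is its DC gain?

Series: multiply transfer functions. G_eq = 9/(s+8) × 6/(s+2) = 54/((s+8)(s+2)). DC gain = 54/(8×2) = 3.375.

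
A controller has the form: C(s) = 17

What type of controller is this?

This is a Proportional (P) controller.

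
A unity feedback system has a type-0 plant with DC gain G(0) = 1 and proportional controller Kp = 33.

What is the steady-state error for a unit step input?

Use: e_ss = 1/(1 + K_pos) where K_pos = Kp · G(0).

K_pos = Kp · G(0) = 33 × 1 = 33. e_ss = 1/(1 + 33) = 0.0294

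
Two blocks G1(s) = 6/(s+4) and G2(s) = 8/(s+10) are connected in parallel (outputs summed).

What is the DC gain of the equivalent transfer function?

Parallel: G_eq = G1 + G2. DC gain = G1(0) + G2(0) = 6/4 + 8/10 = 1.5 + 0.8 = 2.3.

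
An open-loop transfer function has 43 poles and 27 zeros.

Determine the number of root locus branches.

Root locus has n branches where n = number of poles = 43.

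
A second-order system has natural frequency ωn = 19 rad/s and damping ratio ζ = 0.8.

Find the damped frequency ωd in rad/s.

ωd = ωn√(1 - ζ²) = 19√(1 - 0.8²) = 11.4 rad/s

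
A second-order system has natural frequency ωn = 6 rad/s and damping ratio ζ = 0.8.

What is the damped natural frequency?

ωd = ωn√(1 - ζ²) = 6√(1 - 0.8²) = 3.6 rad/s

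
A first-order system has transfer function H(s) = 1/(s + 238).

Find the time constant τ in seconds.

For H(s) = 1/(s + 1/τ), the pole is at -1/τ = -238, so τ = 1/238 = 0.0042 s.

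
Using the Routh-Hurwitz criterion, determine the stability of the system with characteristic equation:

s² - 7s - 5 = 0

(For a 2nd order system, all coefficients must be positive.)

Coefficients: 1, -7, -5. b=-7, c=-5 not positive, so system is unstable.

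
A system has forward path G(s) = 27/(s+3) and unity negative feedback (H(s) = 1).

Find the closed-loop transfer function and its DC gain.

T(s) = G/(1+GH) = [27/(s+3)] / [1 + 27/(s+3)] = 27/(s+3+27) = 27/(s+30). DC gain = 27/30 = 0.9.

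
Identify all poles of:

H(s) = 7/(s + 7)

Pole is where denominator = 0: s + 7 = 0, so s = -7.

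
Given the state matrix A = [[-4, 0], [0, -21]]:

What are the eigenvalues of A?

For diagonal matrix, eigenvalues are diagonal entries: λ₁ = -4, λ₂ = -21.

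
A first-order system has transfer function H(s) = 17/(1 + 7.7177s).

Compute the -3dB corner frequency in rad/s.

Corner frequency = 1/τ = 1/7.7177 = 0.13 rad/s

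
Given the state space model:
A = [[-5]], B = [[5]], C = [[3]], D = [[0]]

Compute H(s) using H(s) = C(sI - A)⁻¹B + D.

(sI - A)⁻¹ = 1/(s + 5). H(s) = 3 × 5/(s + 5) + 0 = 15/(s + 5).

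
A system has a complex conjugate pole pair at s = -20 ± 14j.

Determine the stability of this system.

Real part of poles is -20 (< 0, left half-plane). Stable.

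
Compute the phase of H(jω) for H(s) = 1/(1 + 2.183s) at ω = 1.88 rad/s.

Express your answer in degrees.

Phase = -arctan(ωτ) = -arctan(1.88 × 2.183) = -76.3°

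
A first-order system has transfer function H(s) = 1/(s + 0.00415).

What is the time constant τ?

For H(s) = 1/(s + 1/τ), the pole is at -1/τ = -0.00415, so τ = 1/0.00415 = 241 s.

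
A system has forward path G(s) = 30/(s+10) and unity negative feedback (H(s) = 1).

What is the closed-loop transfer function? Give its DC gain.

T(s) = G/(1+GH) = [30/(s+10)] / [1 + 30/(s+10)] = 30/(s+10+30) = 30/(s+40). DC gain = 30/40 = 0.75.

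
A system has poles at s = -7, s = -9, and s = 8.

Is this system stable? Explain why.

Pole(s) at s = 8 are not in the left half-plane. System is unstable.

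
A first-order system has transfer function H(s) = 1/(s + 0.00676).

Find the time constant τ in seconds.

For H(s) = 1/(s + 1/τ), the pole is at -1/τ = -0.00676, so τ = 1/0.00676 = 147.9 s.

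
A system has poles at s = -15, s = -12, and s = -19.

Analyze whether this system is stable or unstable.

All poles are in the left half-plane. System is stable.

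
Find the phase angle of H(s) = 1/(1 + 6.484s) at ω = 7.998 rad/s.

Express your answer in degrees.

Phase = -arctan(ωτ) = -arctan(7.998 × 6.484) = -88.9°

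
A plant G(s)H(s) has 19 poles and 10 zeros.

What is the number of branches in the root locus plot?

Root locus has n branches where n = number of poles = 19.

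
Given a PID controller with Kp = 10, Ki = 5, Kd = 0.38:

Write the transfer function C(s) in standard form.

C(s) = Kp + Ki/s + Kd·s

Substituting values: C(s) = 10 + 5/s + 0.38s = (0.38s² + 10s + 5)/s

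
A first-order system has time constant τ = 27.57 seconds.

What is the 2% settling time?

For first-order system, 2% settling time ≈ 4τ = 4 × 27.57 = 110.28 s.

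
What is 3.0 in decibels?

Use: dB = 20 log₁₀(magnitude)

dB = 20 log₁₀(3.0) = 9.5 dB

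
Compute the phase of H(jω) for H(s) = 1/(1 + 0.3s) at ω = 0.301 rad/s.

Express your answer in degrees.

Phase = -arctan(ωτ) = -arctan(0.301 × 0.3) = -5.2°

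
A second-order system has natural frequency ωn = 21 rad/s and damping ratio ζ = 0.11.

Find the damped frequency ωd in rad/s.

ωd = ωn√(1 - ζ²) = 21√(1 - 0.11²) = 20.87 rad/s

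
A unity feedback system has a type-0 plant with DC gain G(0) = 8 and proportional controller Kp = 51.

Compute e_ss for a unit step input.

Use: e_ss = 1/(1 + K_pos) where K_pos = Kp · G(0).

K_pos = Kp · G(0) = 51 × 8 = 408. e_ss = 1/(1 + 408) = 0.0024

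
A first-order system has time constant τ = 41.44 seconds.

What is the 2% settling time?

For first-order system, 2% settling time ≈ 4τ = 4 × 41.44 = 165.76 s.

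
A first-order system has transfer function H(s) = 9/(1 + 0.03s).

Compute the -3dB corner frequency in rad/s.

Corner frequency = 1/τ = 1/0.03 = 33.333 rad/s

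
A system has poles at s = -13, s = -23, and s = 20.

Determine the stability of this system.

Pole(s) at s = 20 are not in the left half-plane. System is unstable.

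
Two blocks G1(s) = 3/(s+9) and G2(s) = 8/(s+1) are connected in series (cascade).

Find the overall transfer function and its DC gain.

Series: multiply transfer functions. G_eq = 3/(s+9) × 8/(s+1) = 24/((s+9)(s+1)). DC gain = 24/(9×1) = 2.6667.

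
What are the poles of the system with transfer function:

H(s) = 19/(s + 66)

Pole is where denominator = 0: s + 66 = 0, so s = -66.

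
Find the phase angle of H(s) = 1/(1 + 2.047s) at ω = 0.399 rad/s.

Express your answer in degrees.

Phase = -arctan(ωτ) = -arctan(0.399 × 2.047) = -39.2°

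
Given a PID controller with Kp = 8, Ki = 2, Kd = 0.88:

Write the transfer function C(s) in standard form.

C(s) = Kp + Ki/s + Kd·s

Substituting values: C(s) = 8 + 2/s + 0.88s = (0.88s² + 8s + 2)/s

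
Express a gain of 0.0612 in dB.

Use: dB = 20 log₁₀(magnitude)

dB = 20 log₁₀(0.0612) = -24.3 dB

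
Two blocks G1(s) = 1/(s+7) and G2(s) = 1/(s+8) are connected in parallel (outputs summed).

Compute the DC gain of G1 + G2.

Parallel: G_eq = G1 + G2. DC gain = G1(0) + G2(0) = 1/7 + 1/8 = 0.1429 + 0.125 = 0.2679.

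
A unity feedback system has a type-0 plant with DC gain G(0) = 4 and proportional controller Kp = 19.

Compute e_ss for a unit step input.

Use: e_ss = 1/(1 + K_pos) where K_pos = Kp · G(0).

K_pos = Kp · G(0) = 19 × 4 = 76. e_ss = 1/(1 + 76) = 0.0130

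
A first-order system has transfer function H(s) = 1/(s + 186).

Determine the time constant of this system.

For H(s) = 1/(s + 1/τ), the pole is at -1/τ = -186, so τ = 1/186 = 0.0054 s.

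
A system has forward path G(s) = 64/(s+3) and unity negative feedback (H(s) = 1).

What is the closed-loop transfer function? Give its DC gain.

T(s) = G/(1+GH) = [64/(s+3)] / [1 + 64/(s+3)] = 64/(s+3+64) = 64/(s+67). DC gain = 64/67 = 0.9552.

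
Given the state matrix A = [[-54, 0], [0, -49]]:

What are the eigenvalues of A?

For diagonal matrix, eigenvalues are diagonal entries: λ₁ = -54, λ₂ = -49.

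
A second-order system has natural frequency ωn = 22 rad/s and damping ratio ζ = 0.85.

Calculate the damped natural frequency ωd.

ωd = ωn√(1 - ζ²) = 22√(1 - 0.85²) = 11.59 rad/s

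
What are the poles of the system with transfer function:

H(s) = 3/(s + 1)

Pole is where denominator = 0: s + 1 = 0, so s = -1.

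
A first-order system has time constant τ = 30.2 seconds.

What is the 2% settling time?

For first-order system, 2% settling time ≈ 4τ = 4 × 30.2 = 120.8 s.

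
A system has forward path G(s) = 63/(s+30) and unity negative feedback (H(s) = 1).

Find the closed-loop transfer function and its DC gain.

T(s) = G/(1+GH) = [63/(s+30)] / [1 + 63/(s+30)] = 63/(s+30+63) = 63/(s+93). DC gain = 63/93 = 0.6774.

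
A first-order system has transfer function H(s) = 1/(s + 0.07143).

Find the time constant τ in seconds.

For H(s) = 1/(s + 1/τ), the pole is at -1/τ = -0.07143, so τ = 1/0.07143 = 14 s.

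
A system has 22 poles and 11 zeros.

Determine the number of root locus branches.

Root locus has n branches where n = number of poles = 22.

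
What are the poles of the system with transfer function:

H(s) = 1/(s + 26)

Pole is where denominator = 0: s + 26 = 0, so s = -26.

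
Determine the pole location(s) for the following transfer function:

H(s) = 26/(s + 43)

Pole is where denominator = 0: s + 43 = 0, so s = -43.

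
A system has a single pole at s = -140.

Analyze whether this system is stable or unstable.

Pole at s = -140 is in the left half-plane. Stable.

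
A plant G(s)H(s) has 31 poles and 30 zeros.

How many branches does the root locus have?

Root locus has n branches where n = number of poles = 31.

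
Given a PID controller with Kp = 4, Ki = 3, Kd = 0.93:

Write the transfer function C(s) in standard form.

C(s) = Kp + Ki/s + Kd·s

Substituting values: C(s) = 4 + 3/s + 0.93s = (0.93s² + 4s + 3)/s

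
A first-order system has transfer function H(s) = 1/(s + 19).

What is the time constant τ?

For H(s) = 1/(s + 1/τ), the pole is at -1/τ = -19, so τ = 1/19 = 0.0526 s.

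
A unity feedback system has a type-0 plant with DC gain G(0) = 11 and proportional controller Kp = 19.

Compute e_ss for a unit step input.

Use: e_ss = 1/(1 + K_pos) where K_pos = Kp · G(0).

K_pos = Kp · G(0) = 19 × 11 = 209. e_ss = 1/(1 + 209) = 0.0048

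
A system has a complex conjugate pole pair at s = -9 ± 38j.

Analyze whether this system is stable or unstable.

Real part of poles is -9 (< 0, left half-plane). Stable.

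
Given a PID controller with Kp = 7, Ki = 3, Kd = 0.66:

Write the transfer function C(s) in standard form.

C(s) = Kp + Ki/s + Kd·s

Substituting values: C(s) = 7 + 3/s + 0.66s = (0.66s² + 7s + 3)/s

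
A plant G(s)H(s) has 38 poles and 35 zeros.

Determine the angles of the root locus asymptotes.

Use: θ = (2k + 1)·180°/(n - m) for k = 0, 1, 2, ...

n - m = 38 - 35 = 3. Angles: θk = (2k + 1)·180°/3 = 60°, 180°, 300°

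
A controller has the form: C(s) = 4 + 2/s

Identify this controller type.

This is a Proportional-Integral (PI) controller.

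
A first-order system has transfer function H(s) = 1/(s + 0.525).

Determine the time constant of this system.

For H(s) = 1/(s + 1/τ), the pole is at -1/τ = -0.525, so τ = 1/0.525 = 1.9048 s.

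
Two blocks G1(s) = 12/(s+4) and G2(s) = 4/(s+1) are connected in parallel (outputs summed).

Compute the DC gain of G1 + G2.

Parallel: G_eq = G1 + G2. DC gain = G1(0) + G2(0) = 12/4 + 4/1 = 3 + 4 = 7.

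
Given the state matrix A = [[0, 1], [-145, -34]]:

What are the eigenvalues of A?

det(A - λI) = λ² - (-34)λ + 145 = (λ - (-5))(λ - (-29)). Eigenvalues: -5, -29.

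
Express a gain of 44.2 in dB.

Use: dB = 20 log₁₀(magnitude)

dB = 20 log₁₀(44.2) = 32.9 dB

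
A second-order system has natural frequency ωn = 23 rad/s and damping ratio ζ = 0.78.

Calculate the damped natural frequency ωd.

ωd = ωn√(1 - ζ²) = 23√(1 - 0.78²) = 14.39 rad/s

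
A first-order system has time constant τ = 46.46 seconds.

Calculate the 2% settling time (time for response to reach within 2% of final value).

For first-order system, 2% settling time ≈ 4τ = 4 × 46.46 = 185.84 s.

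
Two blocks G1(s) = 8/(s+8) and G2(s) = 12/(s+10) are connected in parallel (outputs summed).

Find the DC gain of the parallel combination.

Parallel: G_eq = G1 + G2. DC gain = G1(0) + G2(0) = 8/8 + 12/10 = 1 + 1.2 = 2.2.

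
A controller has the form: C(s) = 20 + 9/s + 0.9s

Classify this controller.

This is a Proportional-Integral-Derivative (PID) controller.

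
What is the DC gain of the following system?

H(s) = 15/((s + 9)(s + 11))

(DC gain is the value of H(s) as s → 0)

DC gain = H(0) = 15/(9 × 11) = 15/99 = 0.1515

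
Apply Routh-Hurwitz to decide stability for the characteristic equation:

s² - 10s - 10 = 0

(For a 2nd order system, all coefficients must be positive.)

Coefficients: 1, -10, -10. b=-10, c=-10 not positive, so system is unstable.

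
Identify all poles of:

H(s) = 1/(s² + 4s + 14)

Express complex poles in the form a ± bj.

Discriminant = 4² - 4×1×14 = 16 - 56 = -40 < 0, so the poles are a complex conjugate pair s = (-4 ± j√40)/(2×1). Real part = -4/(2×1) = -4/2 = -2; imaginary part = ±√40/(2×1) ≈ 3.1623. Poles: s = -2 ± 3.1623j.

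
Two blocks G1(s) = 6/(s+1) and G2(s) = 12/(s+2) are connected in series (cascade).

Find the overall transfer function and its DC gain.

Series: multiply transfer functions. G_eq = 6/(s+1) × 12/(s+2) = 72/((s+1)(s+2)). DC gain = 72/(1×2) = 36.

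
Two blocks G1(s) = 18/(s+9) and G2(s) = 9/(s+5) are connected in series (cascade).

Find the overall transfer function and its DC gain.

Series: multiply transfer functions. G_eq = 18/(s+9) × 9/(s+5) = 162/((s+9)(s+5)). DC gain = 162/(9×5) = 3.6.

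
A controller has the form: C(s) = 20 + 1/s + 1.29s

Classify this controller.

This is a Proportional-Integral-Derivative (PID) controller.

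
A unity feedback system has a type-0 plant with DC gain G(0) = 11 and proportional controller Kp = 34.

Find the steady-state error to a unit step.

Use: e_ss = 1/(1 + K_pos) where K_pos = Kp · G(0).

K_pos = Kp · G(0) = 34 × 11 = 374. e_ss = 1/(1 + 374) = 0.0027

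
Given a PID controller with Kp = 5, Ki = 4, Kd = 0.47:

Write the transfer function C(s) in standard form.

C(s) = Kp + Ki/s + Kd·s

Substituting values: C(s) = 5 + 4/s + 0.47s = (0.47s² + 5s + 4)/s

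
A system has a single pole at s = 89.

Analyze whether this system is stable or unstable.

Pole at s = 89 is in the right half-plane. Unstable.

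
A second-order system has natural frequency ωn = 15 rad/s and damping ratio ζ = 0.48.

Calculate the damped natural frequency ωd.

ωd = ωn√(1 - ζ²) = 15√(1 - 0.48²) = 13.16 rad/s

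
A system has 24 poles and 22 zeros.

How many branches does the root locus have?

Root locus has n branches where n = number of poles = 24.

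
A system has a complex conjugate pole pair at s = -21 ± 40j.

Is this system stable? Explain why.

Real part of poles is -21 (< 0, left half-plane). Stable.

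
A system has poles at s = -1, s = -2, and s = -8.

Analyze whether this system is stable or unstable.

All poles are in the left half-plane. System is stable.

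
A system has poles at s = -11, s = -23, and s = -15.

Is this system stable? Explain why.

All poles are in the left half-plane. System is stable.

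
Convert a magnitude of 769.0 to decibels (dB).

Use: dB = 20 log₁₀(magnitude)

dB = 20 log₁₀(769.0) = 57.7 dB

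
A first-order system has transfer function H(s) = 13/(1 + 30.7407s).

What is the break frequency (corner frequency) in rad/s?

Corner frequency = 1/τ = 1/30.7407 = 0.033 rad/s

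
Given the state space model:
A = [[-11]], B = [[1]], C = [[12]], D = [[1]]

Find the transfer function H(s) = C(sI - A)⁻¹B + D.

(sI - A)⁻¹ = 1/(s + 11). H(s) = 12×1/(s + 11) + 1 = (s + 23)/(s + 11).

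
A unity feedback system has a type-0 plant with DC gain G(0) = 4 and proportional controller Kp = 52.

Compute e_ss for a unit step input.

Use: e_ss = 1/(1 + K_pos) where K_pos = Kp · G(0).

K_pos = Kp · G(0) = 52 × 4 = 208. e_ss = 1/(1 + 208) = 0.0048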